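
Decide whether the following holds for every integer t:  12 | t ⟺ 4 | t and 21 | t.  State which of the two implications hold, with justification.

Forward direction. This fails: take t = 12. Certainly 12 ∣ 12, but 21 ∤ 12.

Converse. Suppose 4 ∣ t and 21 ∣ t. Any common multiple of 4 and 21 is a multiple of their lcm; here gcd(4, 21) = 1, so lcm(4, 21) = 4·21 = 84, so 84 ∣ t. Since 12 ∣ 84, it follows that 12 ∣ t.

Only the converse holds.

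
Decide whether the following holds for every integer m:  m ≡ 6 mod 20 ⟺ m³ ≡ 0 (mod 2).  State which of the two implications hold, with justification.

Not equivalent: only (⇒) holds.

(⟸) This fails: take m = 0. Then 0³ = 0 ≡ 0 (mod 2), yet 0 ≡ 0 (mod 20), not 6.

(⟹) Suppose m ≡ 6 (mod 20). Then m³ ≡ 6³ = 216 (mod 20), and since 2 ∣ 20, also m³ ≡ 0 (mod 2).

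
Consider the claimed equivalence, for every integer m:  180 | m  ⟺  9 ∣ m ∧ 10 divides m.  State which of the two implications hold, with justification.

Forward direction. If 180 ∣ m, write m = 180q. Since 180 = 20·9, m = 9·(20q), so 9 ∣ m; and since 180 = 18·10, m = 10·(18q), so 10 ∣ m.

Converse. This fails: take m = 90. Both 9 ∣ 90 and 10 ∣ 90, yet 90 is not a multiple of 180 (since 90 = 0·180 + 90), so 180 ∤ 90.

Not equivalent: only (⇒) holds.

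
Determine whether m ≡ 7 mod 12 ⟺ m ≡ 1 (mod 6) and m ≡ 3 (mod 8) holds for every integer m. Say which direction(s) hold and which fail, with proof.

The forward direction fails; the converse holds.

(→) This fails: m = 7 gives 7 ≡ 7 (mod 12) but 7 ≡ 7 (mod 8), so the conjunction on the right does not hold.

(←) Conversely, if m ≡ 1 (mod 6) and m ≡ 3 (mod 8), then by the Chinese remainder theorem m ≡ 19 (mod 24). Since 19 ≡ 7 (mod 12) and 12 ∣ 24, we get m ≡ 7 (mod 12).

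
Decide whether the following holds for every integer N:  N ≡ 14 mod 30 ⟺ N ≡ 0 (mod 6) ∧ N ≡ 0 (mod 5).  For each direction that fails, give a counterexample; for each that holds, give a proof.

(⇒) fails and (⇐) fails.

(→) This fails: N = 14 gives 14 ≡ 14 (mod 30) but 14 ≡ 2 (mod 6), so the conjunction on the right does not hold.

(←) This fails: N = 0 satisfies both congruences on the right (0 ≡ 0 mod 6 and 0 ≡ 0 mod 5) yet 0 ≡ 0 (mod 30), not 14.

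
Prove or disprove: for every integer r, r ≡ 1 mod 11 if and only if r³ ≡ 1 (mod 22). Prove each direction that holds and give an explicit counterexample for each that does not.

(←) The residues r modulo 22 with r³ ≡ 1 (mod 22) are exactly {1}, and each is ≡ 1 (mod 11).

(→) This fails: take r = 12. Then 12 ≡ 1 (mod 11), but 12³ = 1728 ≡ 12 (mod 22), not 1.

The forward direction fails; the converse holds.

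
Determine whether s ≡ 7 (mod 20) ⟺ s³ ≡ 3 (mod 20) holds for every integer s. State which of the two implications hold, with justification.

[⇒] Suppose s ≡ 7 (mod 20). Write s = 20j + 7. Then (20j + 7)³ = 8000j³ + 8400j² + 2940j + 343 = 20(400j³ + 420j² + 147j + 17) + 3, so s³ ≡ 3 (mod 20).

[⇐] Conversely, suppose s³ ≡ 3 (mod 20). The only residue r in {0, …, 19} with r³ ≡ 3 (mod 20) is r = 7, so s ≡ 7 (mod 20).

Both directions hold.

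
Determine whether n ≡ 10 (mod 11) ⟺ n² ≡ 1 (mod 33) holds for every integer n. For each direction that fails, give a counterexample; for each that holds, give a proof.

Neither direction holds.

[⇒] This fails: take n = 21. Then 21 ≡ 10 (mod 11), but 21² = 441 ≡ 12 (mod 33), not 1.

[⇐] This fails: take n = 1. Then 1² = 1 ≡ 1 (mod 33), yet 1 ≡ 1 (mod 11), not 10.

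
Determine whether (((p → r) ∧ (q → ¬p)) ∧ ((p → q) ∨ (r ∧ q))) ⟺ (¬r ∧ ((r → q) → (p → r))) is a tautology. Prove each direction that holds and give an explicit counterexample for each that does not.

(⟸) Assume the antecedent. If q is true, the antecedent forces (q = T, r = F, p = F), and the consequent holds there. If q is false, the antecedent forces (q = F, r = F, p = F), and the consequent holds there. Either way the consequent holds.

(⟹) This fails. Under q = F, r = T, p = F, the left side is true but the right side is false.

Only the reverse direction holds.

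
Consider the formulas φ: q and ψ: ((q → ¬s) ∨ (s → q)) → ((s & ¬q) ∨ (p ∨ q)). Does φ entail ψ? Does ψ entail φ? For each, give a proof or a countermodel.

Not equivalent: only (⇒) holds.

(→) Assume the antecedent. If p is true, the consequent reduces to true regardless of the other variables. If p is false, the antecedent forces (p = F, s = F, q = T) or (p = F, s = T, q = T), and the consequent holds there. Either way the consequent holds.

(←) This fails. Under p = T, s = F, q = F, the left side is false but the right side is true.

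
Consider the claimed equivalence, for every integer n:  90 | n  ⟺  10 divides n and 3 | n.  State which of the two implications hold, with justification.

(⟹) If 90 ∣ n, write n = 90q. Since 90 = 9·10, n = 10·(9q), so 10 ∣ n; and since 90 = 30·3, n = 3·(30q), so 3 ∣ n.

(⟸) This fails: take n = 30. Both 10 ∣ 30 and 3 ∣ 30, yet 30 is not a multiple of 90 (since 30 = 0·90 + 30), so 90 ∤ 30.

Only the forward direction holds.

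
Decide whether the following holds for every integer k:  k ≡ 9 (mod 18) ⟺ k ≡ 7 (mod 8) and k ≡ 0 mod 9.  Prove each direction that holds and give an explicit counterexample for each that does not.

Only the converse holds.

[⇒] This fails: k = 9 gives 9 ≡ 9 (mod 18) but 9 ≡ 1 (mod 8), so the conjunction on the right does not hold.

[⇐] Conversely, if k ≡ 7 (mod 8) and k ≡ 0 (mod 9), then by the Chinese remainder theorem k ≡ 63 (mod 72). Since 63 ≡ 9 (mod 18) and 18 ∣ 72, we get k ≡ 9 (mod 18).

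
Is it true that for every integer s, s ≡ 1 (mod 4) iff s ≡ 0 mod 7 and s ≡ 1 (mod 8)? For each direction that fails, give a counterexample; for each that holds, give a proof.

The forward direction fails; the converse holds.

(⟹) This fails: s = 1 gives 1 ≡ 1 (mod 4) but 1 ≡ 1 (mod 7), so the conjunction on the right does not hold.

(⟸) Conversely, if s ≡ 0 (mod 7) and s ≡ 1 (mod 8), then by the Chinese remainder theorem s ≡ 49 (mod 56). Since 49 ≡ 1 (mod 4) and 4 ∣ 56, we get s ≡ 1 (mod 4).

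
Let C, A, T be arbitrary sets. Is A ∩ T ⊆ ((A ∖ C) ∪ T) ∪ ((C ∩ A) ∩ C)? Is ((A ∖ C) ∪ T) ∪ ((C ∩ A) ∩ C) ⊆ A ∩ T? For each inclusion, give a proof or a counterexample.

(⊆) Let x ∈ A ∩ T. Then either x ∈ A ∩ T and x ∉ C; or x ∈ C ∩ A ∩ T. In each case x ∈ ((A ∖ C) ∪ T) ∪ ((C ∩ A) ∩ C), so A ∩ T ⊆ ((A ∖ C) ∪ T) ∪ ((C ∩ A) ∩ C).

(⊇) This inclusion fails. Take C = ∅, A = {1}, T = ∅; then 1 ∈ ((A ∖ C) ∪ T) ∪ ((C ∩ A) ∩ C) but 1 ∉ A ∩ T.

(⊆) holds; (⊇) fails.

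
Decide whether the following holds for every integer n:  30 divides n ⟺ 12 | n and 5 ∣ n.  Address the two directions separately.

(→) This fails: take n = 30. Certainly 30 ∣ 30, but 12 ∤ 30.

(←) Suppose 12 ∣ n and 5 ∣ n. Any common multiple of 12 and 5 is a multiple of their lcm; here gcd(12, 5) = 1, so lcm(12, 5) = 12·5 = 60, so 60 ∣ n. Since 30 ∣ 60, it follows that 30 ∣ n.

The forward direction fails; the converse holds.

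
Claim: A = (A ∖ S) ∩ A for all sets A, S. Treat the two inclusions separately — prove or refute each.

(⊆) fails; (⊇) holds.

(⊆) This inclusion fails. Take A = {1}, S = {1}; then 1 ∈ A but 1 ∉ (A ∖ S) ∩ A.

(⊇) Let x ∈ (A ∖ S) ∩ A. Then x ∈ A and x ∉ S, from which x ∈ A.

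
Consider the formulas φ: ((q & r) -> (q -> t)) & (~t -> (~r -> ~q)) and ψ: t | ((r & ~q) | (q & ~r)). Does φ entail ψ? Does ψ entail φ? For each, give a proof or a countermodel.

(→) This fails. Under t = F, q = F, r = F, the left side is true but the right side is false.

(←) This fails. Under t = F, q = T, r = F, the left side is false but the right side is true.

(⇒) fails and (⇐) fails.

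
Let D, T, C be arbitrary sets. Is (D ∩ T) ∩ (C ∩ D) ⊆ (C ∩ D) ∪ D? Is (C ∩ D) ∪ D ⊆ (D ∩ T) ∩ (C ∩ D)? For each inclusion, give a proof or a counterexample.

(⟹) Let x ∈ (D ∩ T) ∩ (C ∩ D). Then x ∈ D ∩ T ∩ C, from which x ∈ (C ∩ D) ∪ D.

(⟸) This inclusion fails. Take D = {1}, T = ∅, C = ∅; then 1 ∈ (C ∩ D) ∪ D but 1 ∉ (D ∩ T) ∩ (C ∩ D).

The sets are not equal: only the forward inclusion holds.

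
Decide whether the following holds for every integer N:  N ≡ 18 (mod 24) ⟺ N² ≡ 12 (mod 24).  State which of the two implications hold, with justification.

Only the forward implication holds.

(⇒) Suppose N ≡ 18 (mod 24). Write N = 24j + 18. Then (24j + 18)² = 576j² + 864j + 324 = 24(24j² + 36j + 13) + 12, so N² ≡ 12 (mod 24).

(⇐) This fails: take N = 6. Then 6² = 36 ≡ 12 (mod 24), yet 6 ≡ 6 (mod 24), not 18.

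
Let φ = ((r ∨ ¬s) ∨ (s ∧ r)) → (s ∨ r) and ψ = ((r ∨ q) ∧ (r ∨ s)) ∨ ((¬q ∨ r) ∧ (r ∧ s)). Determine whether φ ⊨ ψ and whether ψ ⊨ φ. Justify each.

Not equivalent: only (⇐) holds.

[⇒] This fails. Under s = T, q = F, r = F, the left side is true but the right side is false.

[⇐] Assume the antecedent. If s is true, ((r ∨ ¬s) ∨ (s ∧ r)) → (s ∨ r) reduces to true regardless of the other variables. If s is false, the antecedent forces (s = F, q = F, r = T) or (s = F, q = T, r = T), and ((r ∨ ¬s) ∨ (s ∧ r)) → (s ∨ r) holds there. Either way ((r ∨ ¬s) ∨ (s ∧ r)) → (s ∨ r) holds.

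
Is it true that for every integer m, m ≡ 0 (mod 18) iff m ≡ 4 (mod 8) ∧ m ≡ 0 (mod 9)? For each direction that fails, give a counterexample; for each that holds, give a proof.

(⇒) fails; (⇐) holds.

[⇒] This fails: m = 0 gives 0 ≡ 0 (mod 18) but 0 ≡ 0 (mod 8), so the conjunction on the right does not hold.

[⇐] Conversely, if m ≡ 4 (mod 8) and m ≡ 0 (mod 9), then by the Chinese remainder theorem m ≡ 36 (mod 72). Since 36 ≡ 0 (mod 18) and 18 ∣ 72, we get m ≡ 0 (mod 18).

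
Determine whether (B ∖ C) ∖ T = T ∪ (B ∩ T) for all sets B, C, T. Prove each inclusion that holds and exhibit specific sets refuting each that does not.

(⟹) This inclusion fails. Take B = {1}, C = ∅, T = ∅; then 1 ∈ (B ∖ C) ∖ T but 1 ∉ T ∪ (B ∩ T).

(⟸) This inclusion fails. Take B = ∅, C = ∅, T = {1}; then 1 ∈ T ∪ (B ∩ T) but 1 ∉ (B ∖ C) ∖ T.

Neither inclusion holds.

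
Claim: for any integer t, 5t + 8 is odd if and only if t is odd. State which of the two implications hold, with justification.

Both directions hold; the statement is true.

(→) Suppose 5t + 8 is odd. Since 5 is odd, 5t and t have the same parity, so 5t + 8 ≡ t + 8 (mod 2). As 8 is even, 5t + 8 is odd exactly when t is odd. Thus t is odd.

(←) Conversely, suppose t is odd; write t = 2j + 1. Then 5t + 8 = 5·(2j + 1) + 8 = 2·5j + 13, which is odd.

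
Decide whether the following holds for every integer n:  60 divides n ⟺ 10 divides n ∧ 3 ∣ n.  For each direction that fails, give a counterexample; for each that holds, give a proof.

Forward direction. If 60 ∣ n, write n = 60q. Since 60 = 6·10, n = 10·(6q), so 10 ∣ n; and since 60 = 20·3, n = 3·(20q), so 3 ∣ n.

Converse. This fails: take n = 30. Both 10 ∣ 30 and 3 ∣ 30, yet 30 is not a multiple of 60 (since 30 = 0·60 + 30), so 60 ∤ 30.

Only the forward implication holds.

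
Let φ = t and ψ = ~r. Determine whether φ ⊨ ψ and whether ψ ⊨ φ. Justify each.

Neither direction holds.

[⇒] This fails. Under t = T, r = T, the left side is true but the right side is false.

[⇐] This fails. Under t = F, r = F, the left side is false but the right side is true.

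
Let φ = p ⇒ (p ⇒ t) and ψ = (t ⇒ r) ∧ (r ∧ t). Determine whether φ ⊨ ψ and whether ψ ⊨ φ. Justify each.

Only the reverse direction holds.

Forward direction. This fails. Under p = F, r = F, t = F, the left side is true but the right side is false.

Converse. Assume the antecedent. If p is true, the antecedent forces (p = T, r = T, t = T), and p ⇒ (p ⇒ t) holds there. If p is false, p ⇒ (p ⇒ t) reduces to true regardless of the other variables. Either way p ⇒ (p ⇒ t) holds.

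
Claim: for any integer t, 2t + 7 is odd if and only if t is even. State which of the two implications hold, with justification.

(⇒) fails; (⇐) holds.

(⟹) This fails: take t = 5. Then 2t + 7 = 17, which is odd, yet t = 5 is odd, not even.

(⟸) Suppose t is even. Since 2 is even, 2t is even for every t, so 2t + 7 has the same parity as 7, which is odd. Hence 2t + 7 is odd.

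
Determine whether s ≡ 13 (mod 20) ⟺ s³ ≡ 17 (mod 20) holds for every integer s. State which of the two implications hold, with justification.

(→) Suppose s ≡ 13 (mod 20). Write s = 20j + 13. Then (20j + 13)³ = 8000j³ + 15600j² + 10140j + 2197 = 20(400j³ + 780j² + 507j + 109) + 17, so s³ ≡ 17 (mod 20).

(←) Conversely, suppose s³ ≡ 17 (mod 20). The only residue r in {0, …, 19} with r³ ≡ 17 (mod 20) is r = 13, so s ≡ 13 (mod 20).

Equivalent; both directions hold.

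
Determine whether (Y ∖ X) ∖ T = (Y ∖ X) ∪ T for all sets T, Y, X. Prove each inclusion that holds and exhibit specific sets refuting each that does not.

The sets are not equal: only the forward inclusion holds.

(⊆) Let x ∈ (Y ∖ X) ∖ T. Then x ∈ Y and x ∉ T, X, from which x ∈ (Y ∖ X) ∪ T.

(⊇) This inclusion fails. Take T = {1}, Y = ∅, X = ∅; then 1 ∈ (Y ∖ X) ∪ T but 1 ∉ (Y ∖ X) ∖ T.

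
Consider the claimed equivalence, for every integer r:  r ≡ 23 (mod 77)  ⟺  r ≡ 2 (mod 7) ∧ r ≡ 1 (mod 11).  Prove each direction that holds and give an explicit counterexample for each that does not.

Both directions hold; the statement is true.

(→) Suppose r ≡ 23 (mod 77); write r = 77j + 23. Since 7 ∣ 77, reducing mod 7 gives r ≡ 23 ≡ 2 (mod 7); since 11 ∣ 77, reducing mod 11 gives r ≡ 23 ≡ 1 (mod 11).

(←) Conversely, if r ≡ 2 (mod 7) and r ≡ 1 (mod 11), then by the Chinese remainder theorem r ≡ 23 (mod 77). This is exactly r ≡ 23 (mod 77).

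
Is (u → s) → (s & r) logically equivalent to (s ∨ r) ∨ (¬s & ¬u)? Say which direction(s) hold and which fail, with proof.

Neither implication holds.

(⇒) This fails. Under s = F, r = F, u = T, the left side is true but the right side is false.

(⇐) This fails. Under s = F, r = F, u = F, the left side is false but the right side is true.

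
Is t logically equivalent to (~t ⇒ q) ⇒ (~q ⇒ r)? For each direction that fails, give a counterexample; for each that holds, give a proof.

Forward direction. This fails. Under q = F, r = F, t = T, the left side is true but the right side is false.

Converse. This fails. Under q = F, r = F, t = F, the left side is false but the right side is true.

(⇒) fails and (⇐) fails.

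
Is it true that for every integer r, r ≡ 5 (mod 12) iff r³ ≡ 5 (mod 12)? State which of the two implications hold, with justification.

Converse. For the converse, argue contrapositively. If r ≢ 5 (mod 12), then r is congruent to one of 0, 1, 2, 3, 4, 6, 7, 8, 9, 10, 11 modulo 12, and these give r³ ≡ 0, 1, 8, 3, 4, 0, 7, 8, 9, 4, 11 respectively — never 5.

Forward direction. Suppose r ≡ 5 (mod 12). Write r = 12j + 5. Then (12j + 5)³ = 1728j³ + 2160j² + 900j + 125 = 12(144j³ + 180j² + 75j + 10) + 5, so r³ ≡ 5 (mod 12).

The biconditional holds.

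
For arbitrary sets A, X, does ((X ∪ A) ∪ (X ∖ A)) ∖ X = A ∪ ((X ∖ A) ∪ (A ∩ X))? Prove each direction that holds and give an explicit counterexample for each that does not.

(⊆) Let x ∈ ((X ∪ A) ∪ (X ∖ A)) ∖ X. Then x ∈ A and x ∉ X, from which x ∈ A ∪ ((X ∖ A) ∪ (A ∩ X)).

(⊇) This inclusion fails. Take A = ∅, X = {1}; then 1 ∈ A ∪ ((X ∖ A) ∪ (A ∩ X)) but 1 ∉ ((X ∪ A) ∪ (X ∖ A)) ∖ X.

The sets are not equal: only the forward inclusion holds.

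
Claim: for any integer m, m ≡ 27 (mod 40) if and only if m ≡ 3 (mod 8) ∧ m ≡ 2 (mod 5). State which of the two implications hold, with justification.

[⇐] If m ≡ 3 (mod 8) and m ≡ 2 (mod 5), then by the Chinese remainder theorem m ≡ 27 (mod 40). This is exactly m ≡ 27 (mod 40).

[⇒] Suppose m ≡ 27 (mod 40); write m = 40j + 27. Since 8 ∣ 40, reducing mod 8 gives m ≡ 27 ≡ 3 (mod 8); since 5 ∣ 40, reducing mod 5 gives m ≡ 27 ≡ 2 (mod 5).

Both directions hold.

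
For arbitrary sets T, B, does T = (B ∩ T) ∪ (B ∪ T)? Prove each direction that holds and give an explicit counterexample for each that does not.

(⊆) holds; (⊇) fails.

(⊆) Let x ∈ T. Then either x ∈ T and x ∉ B; or x ∈ T ∩ B. In each case x ∈ (B ∩ T) ∪ (B ∪ T), so T ⊆ (B ∩ T) ∪ (B ∪ T).

(⊇) This inclusion fails. Take T = ∅, B = {1}; then 1 ∈ (B ∩ T) ∪ (B ∪ T) but 1 ∉ T.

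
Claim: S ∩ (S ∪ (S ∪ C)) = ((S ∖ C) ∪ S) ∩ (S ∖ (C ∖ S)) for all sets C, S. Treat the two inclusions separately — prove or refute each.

Both inclusions hold.

(⊇) Let x ∈ ((S ∖ C) ∪ S) ∩ (S ∖ (C ∖ S)). Then either x ∈ S and x ∉ C; or x ∈ C ∩ S. In each case x ∈ S ∩ (S ∪ (S ∪ C)), so ((S ∖ C) ∪ S) ∩ (S ∖ (C ∖ S)) ⊆ S ∩ (S ∪ (S ∪ C)).

(⊆) Let x ∈ S ∩ (S ∪ (S ∪ C)). Then either x ∈ S and x ∉ C; or x ∈ C ∩ S. In each case x ∈ ((S ∖ C) ∪ S) ∩ (S ∖ (C ∖ S)), so S ∩ (S ∪ (S ∪ C)) ⊆ ((S ∖ C) ∪ S) ∩ (S ∖ (C ∖ S)).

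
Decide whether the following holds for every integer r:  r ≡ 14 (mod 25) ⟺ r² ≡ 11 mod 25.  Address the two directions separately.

[⇒] This fails: take r = 14. Then 14 ≡ 14 (mod 25), but 14² = 196 ≡ 21 (mod 25), not 11.

[⇐] This fails: take r = 6. Then 6² = 36 ≡ 11 (mod 25), yet 6 ≡ 6 (mod 25), not 14.

Both directions fail.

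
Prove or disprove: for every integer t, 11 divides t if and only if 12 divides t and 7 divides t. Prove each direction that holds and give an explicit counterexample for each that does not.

[⇒] This fails: take t = 11. Certainly 11 ∣ 11, but 12 ∤ 11.

[⇐] This fails: take t = 84. Both 12 ∣ 84 and 7 ∣ 84, yet 84 is not a multiple of 11 (since 84 = 7·11 + 7), so 11 ∤ 84.

Both directions fail.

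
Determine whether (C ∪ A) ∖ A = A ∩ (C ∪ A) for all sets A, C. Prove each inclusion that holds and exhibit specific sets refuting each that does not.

Neither inclusion holds.

(⊆) This inclusion fails. Take A = ∅, C = {1}; then 1 ∈ (C ∪ A) ∖ A but 1 ∉ A ∩ (C ∪ A).

(⊇) This inclusion fails. Take A = {1}, C = ∅; then 1 ∈ A ∩ (C ∪ A) but 1 ∉ (C ∪ A) ∖ A.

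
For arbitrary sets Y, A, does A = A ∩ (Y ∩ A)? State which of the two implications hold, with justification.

The sets are not equal: only the reverse inclusion holds.

Forward inclusion. This inclusion fails. Take Y = ∅, A = {1}; then 1 ∈ A but 1 ∉ A ∩ (Y ∩ A).

Reverse inclusion. Let x ∈ A ∩ (Y ∩ A). Then x ∈ Y ∩ A, from which x ∈ A.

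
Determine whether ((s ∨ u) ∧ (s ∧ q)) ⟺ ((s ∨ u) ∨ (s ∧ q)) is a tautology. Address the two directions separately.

Only the forward direction holds.

(⟸) This fails. Under u = T, q = F, s = F, the left side is false but the right side is true.

(⟹) Assume the antecedent. If u is true, (s ∨ u) ∨ (s ∧ q) reduces to true regardless of the other variables. If u is false, the antecedent forces (u = F, q = T, s = T), and (s ∨ u) ∨ (s ∧ q) holds there. Either way (s ∨ u) ∨ (s ∧ q) holds.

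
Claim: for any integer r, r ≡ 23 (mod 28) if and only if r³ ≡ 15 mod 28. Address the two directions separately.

Only the forward direction holds.

(⇒) Suppose r ≡ 23 (mod 28). Write r = 28j + 23. Then (28j + 23)³ = 21952j³ + 54096j² + 44436j + 12167 = 28(784j³ + 1932j² + 1587j + 434) + 15, so r³ ≡ 15 (mod 28).

(⇐) This fails: take r = 11. Then 11³ = 1331 ≡ 15 (mod 28), yet 11 ≡ 11 (mod 28), not 23.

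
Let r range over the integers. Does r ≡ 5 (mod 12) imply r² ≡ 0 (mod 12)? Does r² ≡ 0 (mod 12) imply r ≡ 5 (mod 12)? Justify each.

(⇒) fails and (⇐) fails.

Forward direction. This fails: take r = 5. Then 5 ≡ 5 (mod 12), but 5² = 25 ≡ 1 (mod 12), not 0.

Converse. This fails: take r = 0. Then 0² = 0 ≡ 0 (mod 12), yet 0 ≡ 0 (mod 12), not 5.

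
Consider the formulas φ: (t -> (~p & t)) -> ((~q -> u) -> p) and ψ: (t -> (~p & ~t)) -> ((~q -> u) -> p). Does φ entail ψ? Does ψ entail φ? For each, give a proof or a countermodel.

(⇒) Assume the antecedent. If p is true, the consequent reduces to true regardless of the other variables. If p is false, the antecedent forces (u = F, q = F, p = F, t = F) or (u = F, q = F, p = F, t = T), and the consequent holds there. Either way the consequent holds.

(⇐) This fails. Under u = T, q = F, p = F, t = T, the left side is false but the right side is true.

Only the forward implication holds.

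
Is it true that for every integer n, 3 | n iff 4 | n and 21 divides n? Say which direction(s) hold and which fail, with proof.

Not equivalent: only (⇐) holds.

[⇒] This fails: take n = 3. Certainly 3 ∣ 3, but 4 ∤ 3.

[⇐] Suppose 4 ∣ n and 21 ∣ n. Any common multiple of 4 and 21 is a multiple of their lcm; here gcd(4, 21) = 1, so lcm(4, 21) = 4·21 = 84, so 84 ∣ n. Since 3 ∣ 84, it follows that 3 ∣ n.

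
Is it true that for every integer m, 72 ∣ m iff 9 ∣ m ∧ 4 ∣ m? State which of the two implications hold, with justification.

The forward direction holds; the converse fails.

(→) If 72 ∣ m, write m = 72q. Since 72 = 8·9, m = 9·(8q), so 9 ∣ m; and since 72 = 18·4, m = 4·(18q), so 4 ∣ m.

(←) This fails: take m = 36. Both 9 ∣ 36 and 4 ∣ 36, yet 36 is not a multiple of 72 (since 36 = 0·72 + 36), so 72 ∤ 36.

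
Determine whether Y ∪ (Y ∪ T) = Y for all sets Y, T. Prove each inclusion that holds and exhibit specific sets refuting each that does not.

(⊆) fails; (⊇) holds.

(⟸) Let x ∈ Y. Then either x ∈ Y and x ∉ T; or x ∈ Y ∩ T. In each case x ∈ Y ∪ (Y ∪ T), so Y ⊆ Y ∪ (Y ∪ T).

(⟹) This inclusion fails. Take Y = ∅, T = {1}; then 1 ∈ Y ∪ (Y ∪ T) but 1 ∉ Y.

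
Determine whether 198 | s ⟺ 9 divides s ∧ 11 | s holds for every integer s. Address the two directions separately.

The forward direction holds; the converse fails.

(→) If 198 ∣ s, write s = 198q. Since 198 = 22·9, s = 9·(22q), so 9 ∣ s; and since 198 = 18·11, s = 11·(18q), so 11 ∣ s.

(←) This fails: take s = 99. Both 9 ∣ 99 and 11 ∣ 99, yet 99 is not a multiple of 198 (since 99 = 0·198 + 99), so 198 ∤ 99.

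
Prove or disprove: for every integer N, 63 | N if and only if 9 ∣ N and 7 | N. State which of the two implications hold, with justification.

The biconditional holds.

Forward direction. If 63 ∣ N, write N = 63q. Since 63 = 7·9, N = 9·(7q), so 9 ∣ N; and since 63 = 9·7, N = 7·(9q), so 7 ∣ N.

Converse. Suppose 9 ∣ N and 7 ∣ N. Any common multiple of 9 and 7 is a multiple of their lcm; here gcd(9, 7) = 1, so lcm(9, 7) = 9·7 = 63, so 63 ∣ N.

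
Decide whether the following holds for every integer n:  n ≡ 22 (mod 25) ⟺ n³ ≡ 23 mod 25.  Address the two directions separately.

Both directions hold; the statement is true.

(⇒) Suppose n ≡ 22 (mod 25). Write n = 25j + 22. Then (25j + 22)³ = 15625j³ + 41250j² + 36300j + 10648 = 25(625j³ + 1650j² + 1452j + 425) + 23, so n³ ≡ 23 (mod 25).

(⇐) Conversely, suppose n³ ≡ 23 (mod 25). The only residue r in {0, …, 24} with r³ ≡ 23 (mod 25) is r = 22, so n ≡ 22 (mod 25).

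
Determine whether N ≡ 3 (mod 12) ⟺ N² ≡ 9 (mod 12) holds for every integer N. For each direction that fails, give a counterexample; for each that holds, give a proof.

Only the forward direction holds.

(⟹) Suppose N ≡ 3 (mod 12). Write N = 12j + 3. Then (12j + 3)² = 144j² + 72j + 9 = 12(12j² + 6j) + 9, so N² ≡ 9 (mod 12).

(⟸) This fails: take N = 9. Then 9² = 81 ≡ 9 (mod 12), yet 9 ≡ 9 (mod 12), not 3.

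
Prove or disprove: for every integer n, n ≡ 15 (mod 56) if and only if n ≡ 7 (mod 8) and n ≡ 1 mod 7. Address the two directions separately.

Converse. If n ≡ 7 (mod 8) and n ≡ 1 (mod 7), then by the Chinese remainder theorem n ≡ 15 (mod 56). This is exactly n ≡ 15 (mod 56).

Forward direction. Suppose n ≡ 15 (mod 56); write n = 56j + 15. Since 8 ∣ 56, reducing mod 8 gives n ≡ 15 ≡ 7 (mod 8); since 7 ∣ 56, reducing mod 7 gives n ≡ 15 ≡ 1 (mod 7).

Both directions hold.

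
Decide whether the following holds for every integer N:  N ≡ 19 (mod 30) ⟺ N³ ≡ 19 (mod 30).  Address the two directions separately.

Both directions hold; the statement is true.

Forward direction. Suppose N ≡ 19 (mod 30). Write N = 30j + 19. Then (30j + 19)³ = 27000j³ + 51300j² + 32490j + 6859 = 30(900j³ + 1710j² + 1083j + 228) + 19, so N³ ≡ 19 (mod 30).

Converse. Suppose N³ ≡ 19 (mod 30). The only residue r in {0, …, 29} with r³ ≡ 19 (mod 30) is r = 19, so N ≡ 19 (mod 30).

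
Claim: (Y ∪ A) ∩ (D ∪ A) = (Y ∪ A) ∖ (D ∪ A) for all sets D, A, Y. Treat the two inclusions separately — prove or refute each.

Neither inclusion holds.

Forward inclusion. This inclusion fails. Take D = ∅, A = {1}, Y = ∅; then 1 ∈ (Y ∪ A) ∩ (D ∪ A) but 1 ∉ (Y ∪ A) ∖ (D ∪ A).

Reverse inclusion. This inclusion fails. Take D = ∅, A = ∅, Y = {1}; then 1 ∈ (Y ∪ A) ∖ (D ∪ A) but 1 ∉ (Y ∪ A) ∩ (D ∪ A).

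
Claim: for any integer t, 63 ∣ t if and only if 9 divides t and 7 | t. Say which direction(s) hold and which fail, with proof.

The biconditional holds.

(←) Suppose 9 ∣ t and 7 ∣ t. Any common multiple of 9 and 7 is a multiple of their lcm; here gcd(9, 7) = 1, so lcm(9, 7) = 9·7 = 63, so 63 ∣ t.

(→) If 63 ∣ t, write t = 63q. Since 63 = 7·9, t = 9·(7q), so 9 ∣ t; and since 63 = 9·7, t = 7·(9q), so 7 ∣ t.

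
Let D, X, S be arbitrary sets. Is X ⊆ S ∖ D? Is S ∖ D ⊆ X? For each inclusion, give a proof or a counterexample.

Both inclusions fail.

(⟹) This inclusion fails. Take D = ∅, X = {1}, S = ∅; then 1 ∈ X but 1 ∉ S ∖ D.

(⟸) This inclusion fails. Take D = ∅, X = ∅, S = {1}; then 1 ∈ S ∖ D but 1 ∉ X.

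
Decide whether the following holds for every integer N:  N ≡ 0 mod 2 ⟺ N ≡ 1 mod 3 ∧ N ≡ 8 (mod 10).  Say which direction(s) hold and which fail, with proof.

(⟹) This fails: N = 0 gives 0 ≡ 0 (mod 2) but 0 ≡ 0 (mod 3), so the conjunction on the right does not hold.

(⟸) Conversely, if N ≡ 1 (mod 3) and N ≡ 8 (mod 10), then by the Chinese remainder theorem N ≡ 28 (mod 30). Since 28 ≡ 0 (mod 2) and 2 ∣ 30, we get N ≡ 0 (mod 2).

(⇒) fails; (⇐) holds.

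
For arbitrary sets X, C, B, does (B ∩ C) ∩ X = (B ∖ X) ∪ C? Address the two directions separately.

Only the forward inclusion holds.

Forward inclusion. Let x ∈ (B ∩ C) ∩ X. Then x ∈ X ∩ C ∩ B, from which x ∈ (B ∖ X) ∪ C.

Reverse inclusion. This inclusion fails. Take X = ∅, C = {1}, B = ∅; then 1 ∈ (B ∖ X) ∪ C but 1 ∉ (B ∩ C) ∩ X.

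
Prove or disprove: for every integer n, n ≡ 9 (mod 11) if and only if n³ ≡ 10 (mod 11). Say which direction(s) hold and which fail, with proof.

(⇒) This fails: take n = 9. Then 9 ≡ 9 (mod 11), but 9³ = 729 ≡ 3 (mod 11), not 10.

(⇐) This fails: take n = 10. Then 10³ = 1000 ≡ 10 (mod 11), yet 10 ≡ 10 (mod 11), not 9.

Neither implication holds.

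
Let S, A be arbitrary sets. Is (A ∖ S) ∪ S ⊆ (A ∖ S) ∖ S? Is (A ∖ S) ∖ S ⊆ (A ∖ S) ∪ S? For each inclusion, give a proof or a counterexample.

Forward inclusion. This inclusion fails. Take S = {1}, A = ∅; then 1 ∈ (A ∖ S) ∪ S but 1 ∉ (A ∖ S) ∖ S.

Reverse inclusion. Let x ∈ (A ∖ S) ∖ S. Then x ∈ A and x ∉ S, from which x ∈ (A ∖ S) ∪ S.

Only the reverse inclusion holds.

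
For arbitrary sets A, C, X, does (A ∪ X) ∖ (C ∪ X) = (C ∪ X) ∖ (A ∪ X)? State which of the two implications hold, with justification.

Forward inclusion. This inclusion fails. Take A = {1}, C = ∅, X = ∅; then 1 ∈ (A ∪ X) ∖ (C ∪ X) but 1 ∉ (C ∪ X) ∖ (A ∪ X).

Reverse inclusion. This inclusion fails. Take A = ∅, C = {1}, X = ∅; then 1 ∈ (C ∪ X) ∖ (A ∪ X) but 1 ∉ (A ∪ X) ∖ (C ∪ X).

(⊆) fails and (⊇) fails.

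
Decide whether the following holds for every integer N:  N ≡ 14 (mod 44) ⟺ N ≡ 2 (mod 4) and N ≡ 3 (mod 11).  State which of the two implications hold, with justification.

Forward direction. Suppose N ≡ 14 (mod 44); write N = 44j + 14. Since 4 ∣ 44, reducing mod 4 gives N ≡ 14 ≡ 2 (mod 4); since 11 ∣ 44, reducing mod 11 gives N ≡ 14 ≡ 3 (mod 11).

Converse. If N ≡ 2 (mod 4) and N ≡ 3 (mod 11), then by the Chinese remainder theorem N ≡ 14 (mod 44). This is exactly N ≡ 14 (mod 44).

Both implications hold.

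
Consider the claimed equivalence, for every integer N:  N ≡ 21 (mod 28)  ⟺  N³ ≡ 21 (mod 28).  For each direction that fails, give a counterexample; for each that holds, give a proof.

(⟸) Suppose N³ ≡ 21 (mod 28). The only residue r in {0, …, 27} with r³ ≡ 21 (mod 28) is r = 21, so N ≡ 21 (mod 28).

(⟹) Suppose N ≡ 21 (mod 28). Write N = 28j + 21. Then (28j + 21)³ = 21952j³ + 49392j² + 37044j + 9261 = 28(784j³ + 1764j² + 1323j + 330) + 21, so N³ ≡ 21 (mod 28).

The biconditional holds.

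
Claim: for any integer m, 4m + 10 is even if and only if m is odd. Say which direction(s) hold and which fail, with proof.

Not equivalent: only (⇐) holds.

[⇐] Suppose m is odd. Since 4 is even, 4m is even for every m, so 4m + 10 has the same parity as 10, which is even. Hence 4m + 10 is even.

[⇒] This fails: take m = 2. Then 4m + 10 = 18, which is even, yet m = 2 is even, not odd.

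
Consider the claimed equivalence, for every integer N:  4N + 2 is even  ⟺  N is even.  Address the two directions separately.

The forward direction fails; the converse holds.

[⇒] This fails: take N = 3. Then 4N + 2 = 14, which is even, yet N = 3 is odd, not even.

[⇐] Suppose N is even. Since 4 is even, 4N is even for every N, so 4N + 2 has the same parity as 2, which is even. Hence 4N + 2 is even.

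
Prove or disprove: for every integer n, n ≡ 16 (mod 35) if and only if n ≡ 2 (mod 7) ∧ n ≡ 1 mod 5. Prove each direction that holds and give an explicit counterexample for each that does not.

Forward direction. Suppose n ≡ 16 (mod 35); write n = 35j + 16. Since 7 ∣ 35, reducing mod 7 gives n ≡ 16 ≡ 2 (mod 7); since 5 ∣ 35, reducing mod 5 gives n ≡ 16 ≡ 1 (mod 5).

Converse. If n ≡ 2 (mod 7) and n ≡ 1 (mod 5), then by the Chinese remainder theorem n ≡ 16 (mod 35). This is exactly n ≡ 16 (mod 35).

Both implications hold.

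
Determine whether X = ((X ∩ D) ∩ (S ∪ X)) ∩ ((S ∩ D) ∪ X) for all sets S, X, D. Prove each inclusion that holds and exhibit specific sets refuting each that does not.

The sets are not equal: only the reverse inclusion holds.

(⟹) This inclusion fails. Take S = ∅, X = {1}, D = ∅; then 1 ∈ X but 1 ∉ ((X ∩ D) ∩ (S ∪ X)) ∩ ((S ∩ D) ∪ X).

(⟸) Let x ∈ ((X ∩ D) ∩ (S ∪ X)) ∩ ((S ∩ D) ∪ X). Then either x ∈ X ∩ D and x ∉ S; or x ∈ S ∩ X ∩ D. In each case x ∈ X, so ((X ∩ D) ∩ (S ∪ X)) ∩ ((S ∩ D) ∪ X) ⊆ X.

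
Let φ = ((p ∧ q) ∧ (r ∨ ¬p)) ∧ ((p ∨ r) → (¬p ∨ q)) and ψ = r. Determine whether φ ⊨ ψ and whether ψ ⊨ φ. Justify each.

Only the forward implication holds.

(⟹) Assume the antecedent. If q is true, the antecedent forces (q = T, r = T, p = T), and r holds there. If q is false, the antecedent cannot hold. Either way r holds.

(⟸) This fails. Under q = F, r = T, p = F, the left side is false but the right side is true.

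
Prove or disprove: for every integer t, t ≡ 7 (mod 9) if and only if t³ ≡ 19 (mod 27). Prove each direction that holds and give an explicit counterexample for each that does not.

[⇒] Suppose t ≡ 7 (mod 9). Working modulo 27, t ∈ {7, 16, 25}; for each such r, r³ ≡ 19 (mod 27).

[⇐] Conversely, the residues r modulo 27 with r³ ≡ 19 (mod 27) are exactly {7, 16, 25}, and each is ≡ 7 (mod 9).

Both directions hold; the statement is true.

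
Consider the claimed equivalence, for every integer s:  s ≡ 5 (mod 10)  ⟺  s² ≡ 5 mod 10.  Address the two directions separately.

[⇒] Suppose s ≡ 5 (mod 10). Write s = 10j + 5. Then (10j + 5)² = 100j² + 100j + 25 = 10(10j² + 10j + 2) + 5, so s² ≡ 5 (mod 10).

[⇐] Conversely, suppose s² ≡ 5 (mod 10). The only residue r in {0, …, 9} with r² ≡ 5 (mod 10) is r = 5, so s ≡ 5 (mod 10).

Both implications hold.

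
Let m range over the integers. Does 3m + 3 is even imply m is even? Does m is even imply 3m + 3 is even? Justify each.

(⇒) This fails: m = 3 gives 3m + 3 = 12, which is even, but 3 is odd, not even.

(⇐) This also fails: m = 6 is even, but 3m + 3 = 21 is odd, not even.

Neither implication holds.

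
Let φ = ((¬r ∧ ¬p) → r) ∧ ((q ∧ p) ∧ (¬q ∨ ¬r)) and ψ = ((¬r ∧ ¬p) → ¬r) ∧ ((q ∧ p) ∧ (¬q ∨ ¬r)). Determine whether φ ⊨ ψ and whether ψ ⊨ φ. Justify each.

(⟹) Assume the antecedent. If q is true, the antecedent forces (q = T, p = T, r = F), and the consequent holds there. If q is false, the antecedent cannot hold. Either way the consequent holds.

(⟸) Assume the antecedent. If q is true, the antecedent forces (q = T, p = T, r = F), and the consequent holds there. If q is false, the antecedent cannot hold. Either way the consequent holds.

Equivalent; both directions hold.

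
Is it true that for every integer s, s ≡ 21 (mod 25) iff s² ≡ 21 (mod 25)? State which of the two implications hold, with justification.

Forward direction. This fails: take s = 21. Then 21 ≡ 21 (mod 25), but 21² = 441 ≡ 16 (mod 25), not 21.

Converse. This fails: take s = 11. Then 11² = 121 ≡ 21 (mod 25), yet 11 ≡ 11 (mod 25), not 21.

Neither implication holds.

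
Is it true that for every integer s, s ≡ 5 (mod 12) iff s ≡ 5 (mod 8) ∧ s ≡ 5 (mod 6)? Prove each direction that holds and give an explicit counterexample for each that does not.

(⟸) If s ≡ 5 (mod 8) and s ≡ 5 (mod 6), then by the Chinese remainder theorem s ≡ 5 (mod 24). Since 5 ≡ 5 (mod 12) and 12 ∣ 24, we get s ≡ 5 (mod 12).

(⟹) This fails: s = 17 gives 17 ≡ 5 (mod 12) but 17 ≡ 1 (mod 8), so the conjunction on the right does not hold.

Not equivalent: only (⇐) holds.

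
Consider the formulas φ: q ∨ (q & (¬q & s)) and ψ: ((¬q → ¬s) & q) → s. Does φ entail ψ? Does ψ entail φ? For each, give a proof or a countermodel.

Forward direction. This fails. Under s = F, q = T, the left side is true but the right side is false.

Converse. This fails. Under s = F, q = F, the left side is false but the right side is true.

Neither direction holds.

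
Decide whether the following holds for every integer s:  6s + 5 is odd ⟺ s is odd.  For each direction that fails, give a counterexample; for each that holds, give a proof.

(⇒) fails; (⇐) holds.

Forward direction. This fails: take s = 0. Then 6s + 5 = 5, which is odd, yet s = 0 is even, not odd.

Converse. Suppose s is odd. Since 6 is even, 6s is even for every s, so 6s + 5 has the same parity as 5, which is odd. Hence 6s + 5 is odd.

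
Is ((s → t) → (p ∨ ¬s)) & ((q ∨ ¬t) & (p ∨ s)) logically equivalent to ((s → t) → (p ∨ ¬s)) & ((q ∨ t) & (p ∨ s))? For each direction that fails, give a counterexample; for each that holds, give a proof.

Neither direction holds.

[⇒] This fails. Under q = F, p = T, s = F, t = F, the left side is true but the right side is false.

[⇐] This fails. Under q = F, p = T, s = F, t = T, the left side is false but the right side is true.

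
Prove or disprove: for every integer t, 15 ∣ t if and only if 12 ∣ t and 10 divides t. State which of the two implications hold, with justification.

Not equivalent: only (⇐) holds.

(⇒) This fails: take t = 15. Certainly 15 ∣ 15, but 12 ∤ 15.

(⇐) Suppose 12 ∣ t and 10 ∣ t. Any common multiple of 12 and 10 is a multiple of their lcm; here lcm(12, 10) = 12·10/gcd(12, 10) = 120/2 = 60, so 60 ∣ t. Since 15 ∣ 60, it follows that 15 ∣ t.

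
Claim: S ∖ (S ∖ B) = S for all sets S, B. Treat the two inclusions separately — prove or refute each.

Only the forward inclusion holds.

Forward inclusion. Let x ∈ S ∖ (S ∖ B). Then x ∈ S ∩ B, from which x ∈ S.

Reverse inclusion. This inclusion fails. Take S = {1}, B = ∅; then 1 ∈ S but 1 ∉ S ∖ (S ∖ B).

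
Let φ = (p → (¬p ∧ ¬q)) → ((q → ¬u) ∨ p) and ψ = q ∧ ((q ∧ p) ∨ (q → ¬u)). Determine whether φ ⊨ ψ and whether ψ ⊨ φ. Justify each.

(⟹) This fails. Under p = F, u = F, q = F, the left side is true but the right side is false.

(⟸) Assume the antecedent. If p is true, the consequent reduces to true regardless of the other variables. If p is false, the antecedent forces (p = F, u = F, q = T), and the consequent holds there. Either way the consequent holds.

Not equivalent: only (⇐) holds.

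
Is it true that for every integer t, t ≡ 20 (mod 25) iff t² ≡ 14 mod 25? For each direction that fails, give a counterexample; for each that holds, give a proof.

(⇒) This fails: take t = 20. Then 20 ≡ 20 (mod 25), but 20² = 400 ≡ 0 (mod 25), not 14.

(⇐) This fails: take t = 8. Then 8² = 64 ≡ 14 (mod 25), yet 8 ≡ 8 (mod 25), not 20.

Neither direction holds.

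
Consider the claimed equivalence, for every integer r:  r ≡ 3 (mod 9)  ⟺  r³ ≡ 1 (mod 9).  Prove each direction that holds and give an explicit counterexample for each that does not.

Forward direction. This fails: take r = 3. Then 3 ≡ 3 (mod 9), but 3³ = 27 ≡ 0 (mod 9), not 1.

Converse. This fails: take r = 1. Then 1³ = 1 ≡ 1 (mod 9), yet 1 ≡ 1 (mod 9), not 3.

Neither implication holds.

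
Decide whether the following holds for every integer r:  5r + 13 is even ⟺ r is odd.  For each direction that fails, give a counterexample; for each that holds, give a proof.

Equivalent; both directions hold.

(⇐) Suppose r is odd; write r = 2j + 1. Then 5r + 13 = 5·(2j + 1) + 13 = 2·5j + 18, which is even.

(⇒) Suppose 5r + 13 is even. Since 5 is odd, 5r and r have the same parity, so 5r + 13 ≡ r + 13 (mod 2). As 13 is odd, 5r + 13 is even exactly when r is odd. Thus r is odd.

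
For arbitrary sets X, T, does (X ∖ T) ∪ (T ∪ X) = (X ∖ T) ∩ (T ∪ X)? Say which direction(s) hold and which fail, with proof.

(⟹) This inclusion fails. Take X = ∅, T = {1}; then 1 ∈ (X ∖ T) ∪ (T ∪ X) but 1 ∉ (X ∖ T) ∩ (T ∪ X).

(⟸) Let x ∈ (X ∖ T) ∩ (T ∪ X). Then x ∈ X and x ∉ T, from which x ∈ (X ∖ T) ∪ (T ∪ X).

Only the reverse inclusion holds.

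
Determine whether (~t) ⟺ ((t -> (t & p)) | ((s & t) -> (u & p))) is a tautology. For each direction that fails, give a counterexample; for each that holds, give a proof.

[⇒] Assume the antecedent. If t is true, the antecedent cannot hold. If t is false, the consequent reduces to true regardless of the other variables. Either way the consequent holds.

[⇐] This fails. Under p = F, s = F, u = F, t = T, the left side is false but the right side is true.

(⇒) holds; (⇐) fails.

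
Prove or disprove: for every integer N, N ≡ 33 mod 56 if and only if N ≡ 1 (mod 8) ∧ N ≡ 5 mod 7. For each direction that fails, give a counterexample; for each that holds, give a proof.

Both directions hold.

(⇒) Suppose N ≡ 33 (mod 56); write N = 56j + 33. Since 8 ∣ 56, reducing mod 8 gives N ≡ 33 ≡ 1 (mod 8); since 7 ∣ 56, reducing mod 7 gives N ≡ 33 ≡ 5 (mod 7).

(⇐) Conversely, if N ≡ 1 (mod 8) and N ≡ 5 (mod 7), then by the Chinese remainder theorem N ≡ 33 (mod 56). This is exactly N ≡ 33 (mod 56).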